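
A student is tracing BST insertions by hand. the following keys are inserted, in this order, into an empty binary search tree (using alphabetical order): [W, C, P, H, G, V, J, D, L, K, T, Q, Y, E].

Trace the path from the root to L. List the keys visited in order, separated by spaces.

Resulting structure (node: left, right):
  W: L=C, R=Y
  C: L=–, R=P
  P: L=H, R=V
  H: L=G, R=J
  G: L=D, R=–
  V: L=T, R=–
  J: L=–, R=L
  D: L=–, R=E
  L: L=K, R=–
  K: L=–, R=–
  T: L=Q, R=–
  Q: L=–, R=–
  Y: L=–, R=–
  E: L=–, R=–

W C P H J L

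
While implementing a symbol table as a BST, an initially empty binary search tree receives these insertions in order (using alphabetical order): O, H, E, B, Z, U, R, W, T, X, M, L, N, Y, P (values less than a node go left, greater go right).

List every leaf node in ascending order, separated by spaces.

B L N P T Y

Insert O: tree is empty, so O becomes the root.
Insert H: H < O → go left. Place as left child of O.
Insert E: E < O → go left; E < H → go left. Place as left child of H.
Insert B: B < O → go left; B < H → go left; B < E → go left. Place as left child of E.
Insert Z: Z > O → go right. Place as right child of O.
Insert U: U > O → go right; U < Z → go left. Place as left child of Z.
Insert R: R > O → go right; R < Z → go left; R < U → go left. Place as left child of U.
Insert W: W > O → go right; W < Z → go left; W > U → go right. Place as right child of U.
Insert T: T > O → go right; T < Z → go left; T < U → go left; T > R → go right. Place as right child of R.
Insert X: X > O → go right; X < Z → go left; X > U → go right; X > W → go right. Place as right child of W.
Insert M: M < O → go left; M > H → go right. Place as right child of H.
Insert L: L < O → go left; L > H → go right; L < M → go left. Place as left child of M.
Insert N: N < O → go left; N > H → go right; N > M → go right. Place as right child of M.
Insert Y: Y > O → go right; Y < Z → go left; Y > U → go right; Y > W → go right; Y > X → go right. Place as right child of X.
Insert P: P > O → go right; P < Z → go left; P < U → go left; P < R → go left. Place as left child of R.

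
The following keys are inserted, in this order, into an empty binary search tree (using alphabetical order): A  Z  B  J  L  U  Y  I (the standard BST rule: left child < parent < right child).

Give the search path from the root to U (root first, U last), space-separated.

A Z B J L U

A: root
Z: right child of A (depth 1)
B: left child of Z (depth 2)
J: right child of B (depth 3)
L: right child of J (depth 4)
U: right child of L (depth 5)
Y: right child of U (depth 6)
I: left child of J (depth 4)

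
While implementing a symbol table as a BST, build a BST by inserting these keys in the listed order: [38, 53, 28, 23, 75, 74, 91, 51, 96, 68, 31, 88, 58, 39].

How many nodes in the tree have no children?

6

Insert 38: tree is empty, so 38 becomes the root.
Insert 53: 53 > 38 → go right. Place as right child of 38.
Insert 28: 28 < 38 → go left. Place as left child of 38.
Insert 23: 23 < 38 → go left; 23 < 28 → go left. Place as left child of 28.
Insert 75: 75 > 38 → go right; 75 > 53 → go right. Place as right child of 53.
Insert 74: 74 > 38 → go right; 74 > 53 → go right; 74 < 75 → go left. Place as left child of 75.
Insert 91: 91 > 38 → go right; 91 > 53 → go right; 91 > 75 → go right. Place as right child of 75.
Insert 51: 51 > 38 → go right; 51 < 53 → go left. Place as left child of 53.
Insert 96: 96 > 38 → go right; 96 > 53 → go right; 96 > 75 → go right; 96 > 91 → go right. Place as right child of 91.
Insert 68: 68 > 38 → go right; 68 > 53 → go right; 68 < 75 → go left; 68 < 74 → go left. Place as left child of 74.
Insert 31: 31 < 38 → go left; 31 > 28 → go right. Place as right child of 28.
Insert 88: 88 > 38 → go right; 88 > 53 → go right; 88 > 75 → go right; 88 < 91 → go left. Place as left child of 91.
Insert 58: 58 > 38 → go right; 58 > 53 → go right; 58 < 75 → go left; 58 < 74 → go left; 58 < 68 → go left. Place as left child of 68.
Insert 39: 39 > 38 → go right; 39 < 53 → go left; 39 < 51 → go left. Place as left child of 51.

Leaves: 23, 31, 39, 58, 88, 96 — 6 in total.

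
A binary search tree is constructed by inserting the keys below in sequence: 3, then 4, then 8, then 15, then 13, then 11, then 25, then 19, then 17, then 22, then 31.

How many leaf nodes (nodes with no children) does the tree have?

Resulting structure (node: left, right):
  3: L=–, R=4
  4: L=–, R=8
  8: L=–, R=15
  15: L=13, R=25
  13: L=11, R=–
  11: L=–, R=–
  25: L=19, R=31
  19: L=17, R=22
  17: L=–, R=–
  22: L=–, R=–
  31: L=–, R=–

Leaves: 11, 17, 22, 31 — 4 in total.

4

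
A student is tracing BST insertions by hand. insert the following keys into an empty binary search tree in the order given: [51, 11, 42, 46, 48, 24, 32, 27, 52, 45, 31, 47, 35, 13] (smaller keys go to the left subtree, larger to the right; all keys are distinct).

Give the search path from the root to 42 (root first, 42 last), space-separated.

51 11 42

Insert 51: tree is empty, so 51 becomes the root.
Insert 11: 11 < 51 → go left. Place as left child of 51.
Insert 42: 42 < 51 → go left; 42 > 11 → go right. Place as right child of 11.
Insert 46: 46 < 51 → go left; 46 > 11 → go right; 46 > 42 → go right. Place as right child of 42.
Insert 48: 48 < 51 → go left; 48 > 11 → go right; 48 > 42 → go right; 48 > 46 → go right. Place as right child of 46.
Insert 24: 24 < 51 → go left; 24 > 11 → go right; 24 < 42 → go left. Place as left child of 42.
Insert 32: 32 < 51 → go left; 32 > 11 → go right; 32 < 42 → go left; 32 > 24 → go right. Place as right child of 24.
Insert 27: 27 < 51 → go left; 27 > 11 → go right; 27 < 42 → go left; 27 > 24 → go right; 27 < 32 → go left. Place as left child of 32.
Insert 52: 52 > 51 → go right. Place as right child of 51.
Insert 45: 45 < 51 → go left; 45 > 11 → go right; 45 > 42 → go right; 45 < 46 → go left. Place as left child of 46.
Insert 31: 31 < 51 → go left; 31 > 11 → go right; 31 < 42 → go left; 31 > 24 → go right; 31 < 32 → go left; 31 > 27 → go right. Place as right child of 27.
Insert 47: 47 < 51 → go left; 47 > 11 → go right; 47 > 42 → go right; 47 > 46 → go right; 47 < 48 → go left. Place as left child of 48.
Insert 35: 35 < 51 → go left; 35 > 11 → go right; 35 < 42 → go left; 35 > 24 → go right; 35 > 32 → go right. Place as right child of 32.
Insert 13: 13 < 51 → go left; 13 > 11 → go right; 13 < 42 → go left; 13 < 24 → go left. Place as left child of 24.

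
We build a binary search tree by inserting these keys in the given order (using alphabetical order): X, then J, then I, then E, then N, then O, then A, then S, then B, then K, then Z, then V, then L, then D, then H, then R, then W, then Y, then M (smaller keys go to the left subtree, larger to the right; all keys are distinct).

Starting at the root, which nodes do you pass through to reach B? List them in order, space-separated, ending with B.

Resulting structure (node: left, right):
  X: L=J, R=Z
  J: L=I, R=N
  I: L=E, R=–
  E: L=A, R=H
  N: L=K, R=O
  O: L=–, R=S
  A: L=–, R=B
  S: L=R, R=V
  B: L=–, R=D
  K: L=–, R=L
  Z: L=Y, R=–
  V: L=–, R=W
  L: L=–, R=M
  D: L=–, R=–
  H: L=–, R=–
  R: L=–, R=–
  W: L=–, R=–
  Y: L=–, R=–
  M: L=–, R=–

X J I E A B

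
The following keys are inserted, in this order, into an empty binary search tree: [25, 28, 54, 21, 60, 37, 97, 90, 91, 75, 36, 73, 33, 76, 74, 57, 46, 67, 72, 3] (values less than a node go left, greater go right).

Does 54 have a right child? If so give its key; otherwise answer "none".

60

25: root
28: right child of 25 (depth 1)
54: right child of 28 (depth 2)
21: left child of 25 (depth 1)
60: right child of 54 (depth 3)
37: left child of 54 (depth 3)
97: right child of 60 (depth 4)
90: left child of 97 (depth 5)
91: right child of 90 (depth 6)
75: left child of 90 (depth 6)
36: left child of 37 (depth 4)
73: left child of 75 (depth 7)
33: left child of 36 (depth 5)
76: right child of 75 (depth 7)
74: right child of 73 (depth 8)
57: left child of 60 (depth 4)
46: right child of 37 (depth 4)
67: left child of 73 (depth 8)
72: right child of 67 (depth 9)
3: left child of 21 (depth 2)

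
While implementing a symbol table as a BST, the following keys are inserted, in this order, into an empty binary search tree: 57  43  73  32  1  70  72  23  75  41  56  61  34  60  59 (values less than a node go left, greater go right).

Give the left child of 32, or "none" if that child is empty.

Resulting structure (node: left, right):
  57: L=43, R=73
  43: L=32, R=56
  73: L=70, R=75
  32: L=1, R=41
  1: L=–, R=23
  70: L=61, R=72
  72: L=–, R=–
  23: L=–, R=–
  75: L=–, R=–
  41: L=34, R=–
  56: L=–, R=–
  61: L=60, R=–
  34: L=–, R=–
  60: L=59, R=–
  59: L=–, R=–

1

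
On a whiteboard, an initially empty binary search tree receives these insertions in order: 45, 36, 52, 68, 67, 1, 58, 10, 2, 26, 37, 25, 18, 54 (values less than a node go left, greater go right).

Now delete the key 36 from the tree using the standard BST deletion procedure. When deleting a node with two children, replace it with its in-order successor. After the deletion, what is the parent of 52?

Insert 45: tree is empty, so 45 becomes the root.
Insert 36: 36 < 45 → go left. Place as left child of 45.
Insert 52: 52 > 45 → go right. Place as right child of 45.
Insert 68: 68 > 45 → go right; 68 > 52 → go right. Place as right child of 52.
Insert 67: 67 > 45 → go right; 67 > 52 → go right; 67 < 68 → go left. Place as left child of 68.
Insert 1: 1 < 45 → go left; 1 < 36 → go left. Place as left child of 36.
Insert 58: 58 > 45 → go right; 58 > 52 → go right; 58 < 68 → go left; 58 < 67 → go left. Place as left child of 67.
Insert 10: 10 < 45 → go left; 10 < 36 → go left; 10 > 1 → go right. Place as right child of 1.
Insert 2: 2 < 45 → go left; 2 < 36 → go left; 2 > 1 → go right; 2 < 10 → go left. Place as left child of 10.
Insert 26: 26 < 45 → go left; 26 < 36 → go left; 26 > 1 → go right; 26 > 10 → go right. Place as right child of 10.
Insert 37: 37 < 45 → go left; 37 > 36 → go right. Place as right child of 36.
Insert 25: 25 < 45 → go left; 25 < 36 → go left; 25 > 1 → go right; 25 > 10 → go right; 25 < 26 → go left. Place as left child of 26.
Insert 18: 18 < 45 → go left; 18 < 36 → go left; 18 > 1 → go right; 18 > 10 → go right; 18 < 26 → go left; 18 < 25 → go left. Place as left child of 25.
Insert 54: 54 > 45 → go right; 54 > 52 → go right; 54 < 68 → go left; 54 < 67 → go left; 54 < 58 → go left. Place as left child of 58.

Delete 36 (two children — replace with in-order successor).
After deletion, 52's parent is 45.

45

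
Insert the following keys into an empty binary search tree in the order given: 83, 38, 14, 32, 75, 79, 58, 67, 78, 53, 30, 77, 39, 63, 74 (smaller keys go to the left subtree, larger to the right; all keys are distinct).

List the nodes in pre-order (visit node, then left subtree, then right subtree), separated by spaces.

83: root
38: left child of 83 (depth 1)
14: left child of 38 (depth 2)
32: right child of 14 (depth 3)
75: right child of 38 (depth 2)
79: right child of 75 (depth 3)
58: left child of 75 (depth 3)
67: right child of 58 (depth 4)
78: left child of 79 (depth 4)
53: left child of 58 (depth 4)
30: left child of 32 (depth 4)
77: left child of 78 (depth 5)
39: left child of 53 (depth 5)
63: left child of 67 (depth 5)
74: right child of 67 (depth 5)

83 38 14 32 30 75 58 53 39 67 63 74 79 78 77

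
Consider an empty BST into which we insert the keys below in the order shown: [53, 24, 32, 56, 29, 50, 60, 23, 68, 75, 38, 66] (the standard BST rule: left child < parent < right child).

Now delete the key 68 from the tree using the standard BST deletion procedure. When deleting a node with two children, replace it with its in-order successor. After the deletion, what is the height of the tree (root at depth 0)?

4

Insert 53: tree is empty, so 53 becomes the root.
Insert 24: 24 < 53 → go left. Place as left child of 53.
Insert 32: 32 < 53 → go left; 32 > 24 → go right. Place as right child of 24.
Insert 56: 56 > 53 → go right. Place as right child of 53.
Insert 29: 29 < 53 → go left; 29 > 24 → go right; 29 < 32 → go left. Place as left child of 32.
Insert 50: 50 < 53 → go left; 50 > 24 → go right; 50 > 32 → go right. Place as right child of 32.
Insert 60: 60 > 53 → go right; 60 > 56 → go right. Place as right child of 56.
Insert 23: 23 < 53 → go left; 23 < 24 → go left. Place as left child of 24.
Insert 68: 68 > 53 → go right; 68 > 56 → go right; 68 > 60 → go right. Place as right child of 60.
Insert 75: 75 > 53 → go right; 75 > 56 → go right; 75 > 60 → go right; 75 > 68 → go right. Place as right child of 68.
Insert 38: 38 < 53 → go left; 38 > 24 → go right; 38 > 32 → go right; 38 < 50 → go left. Place as left child of 50.
Insert 66: 66 > 53 → go right; 66 > 56 → go right; 66 > 60 → go right; 66 < 68 → go left. Place as left child of 68.

Delete 68 (two children — replace with in-order successor).
After deletion, deepest node is 38 at depth 4.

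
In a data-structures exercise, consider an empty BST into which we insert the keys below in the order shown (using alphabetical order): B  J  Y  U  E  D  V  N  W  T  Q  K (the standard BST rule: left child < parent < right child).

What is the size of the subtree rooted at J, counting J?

11

Resulting structure (node: left, right):
  B: L=–, R=J
  J: L=E, R=Y
  Y: L=U, R=–
  U: L=N, R=V
  E: L=D, R=–
  D: L=–, R=–
  V: L=–, R=W
  N: L=K, R=T
  W: L=–, R=–
  T: L=Q, R=–
  Q: L=–, R=–
  K: L=–, R=–

Subtree rooted at J contains: J, E, D, Y, U, N, K, T, Q, V, W — 11 nodes.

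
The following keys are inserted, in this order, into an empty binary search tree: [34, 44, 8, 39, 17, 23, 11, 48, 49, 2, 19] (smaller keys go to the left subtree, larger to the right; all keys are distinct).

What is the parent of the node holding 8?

34

34: root
44: right child of 34 (depth 1)
8: left child of 34 (depth 1)
39: left child of 44 (depth 2)
17: right child of 8 (depth 2)
23: right child of 17 (depth 3)
11: left child of 17 (depth 3)
48: right child of 44 (depth 2)
49: right child of 48 (depth 3)
2: left child of 8 (depth 2)
19: left child of 23 (depth 4)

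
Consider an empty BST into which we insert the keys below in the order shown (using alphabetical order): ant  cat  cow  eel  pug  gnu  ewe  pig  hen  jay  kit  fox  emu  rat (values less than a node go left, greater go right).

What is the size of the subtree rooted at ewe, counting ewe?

3

Resulting structure (node: left, right):
  ant: L=–, R=cat
  cat: L=–, R=cow
  cow: L=–, R=eel
  eel: L=–, R=pug
  pug: L=gnu, R=rat
  gnu: L=ewe, R=pig
  ewe: L=emu, R=fox
  pig: L=hen, R=–
  hen: L=–, R=jay
  jay: L=–, R=kit
  kit: L=–, R=–
  fox: L=–, R=–
  emu: L=–, R=–
  rat: L=–, R=–

Subtree rooted at ewe contains: ewe, emu, fox — 3 nodes.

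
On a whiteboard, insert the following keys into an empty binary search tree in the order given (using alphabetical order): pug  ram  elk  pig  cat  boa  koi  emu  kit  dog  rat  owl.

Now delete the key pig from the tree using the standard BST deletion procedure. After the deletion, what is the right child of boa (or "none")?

Insert pug: tree is empty, so pug becomes the root.
Insert ram: ram > pug → go right. Place as right child of pug.
Insert elk: elk < pug → go left. Place as left child of pug.
Insert pig: pig < pug → go left; pig > elk → go right. Place as right child of elk.
Insert cat: cat < pug → go left; cat < elk → go left. Place as left child of elk.
Insert boa: boa < pug → go left; boa < elk → go left; boa < cat → go left. Place as left child of cat.
Insert koi: koi < pug → go left; koi > elk → go right; koi < pig → go left. Place as left child of pig.
Insert emu: emu < pug → go left; emu > elk → go right; emu < pig → go left; emu < koi → go left. Place as left child of koi.
Insert kit: kit < pug → go left; kit > elk → go right; kit < pig → go left; kit < koi → go left; kit > emu → go right. Place as right child of emu.
Insert dog: dog < pug → go left; dog < elk → go left; dog > cat → go right. Place as right child of cat.
Insert rat: rat > pug → go right; rat > ram → go right. Place as right child of ram.
Insert owl: owl < pug → go left; owl > elk → go right; owl < pig → go left; owl > koi → go right. Place as right child of koi.

Delete pig (at most one child — splice it out).
After deletion, boa's right child: none.

none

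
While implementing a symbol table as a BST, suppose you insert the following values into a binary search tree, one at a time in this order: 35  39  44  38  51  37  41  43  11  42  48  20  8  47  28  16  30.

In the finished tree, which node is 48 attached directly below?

51

Insert 35: tree is empty, so 35 becomes the root.
Insert 39: 39 > 35 → go right. Place as right child of 35.
Insert 44: 44 > 35 → go right; 44 > 39 → go right. Place as right child of 39.
Insert 38: 38 > 35 → go right; 38 < 39 → go left. Place as left child of 39.
Insert 51: 51 > 35 → go right; 51 > 39 → go right; 51 > 44 → go right. Place as right child of 44.
Insert 37: 37 > 35 → go right; 37 < 39 → go left; 37 < 38 → go left. Place as left child of 38.
Insert 41: 41 > 35 → go right; 41 > 39 → go right; 41 < 44 → go left. Place as left child of 44.
Insert 43: 43 > 35 → go right; 43 > 39 → go right; 43 < 44 → go left; 43 > 41 → go right. Place as right child of 41.
Insert 11: 11 < 35 → go left. Place as left child of 35.
Insert 42: 42 > 35 → go right; 42 > 39 → go right; 42 < 44 → go left; 42 > 41 → go right; 42 < 43 → go left. Place as left child of 43.
Insert 48: 48 > 35 → go right; 48 > 39 → go right; 48 > 44 → go right; 48 < 51 → go left. Place as left child of 51.
Insert 20: 20 < 35 → go left; 20 > 11 → go right. Place as right child of 11.
Insert 8: 8 < 35 → go left; 8 < 11 → go left. Place as left child of 11.
Insert 47: 47 > 35 → go right; 47 > 39 → go right; 47 > 44 → go right; 47 < 51 → go left; 47 < 48 → go left. Place as left child of 48.
Insert 28: 28 < 35 → go left; 28 > 11 → go right; 28 > 20 → go right. Place as right child of 20.
Insert 16: 16 < 35 → go left; 16 > 11 → go right; 16 < 20 → go left. Place as left child of 20.
Insert 30: 30 < 35 → go left; 30 > 11 → go right; 30 > 20 → go right; 30 > 28 → go right. Place as right child of 28.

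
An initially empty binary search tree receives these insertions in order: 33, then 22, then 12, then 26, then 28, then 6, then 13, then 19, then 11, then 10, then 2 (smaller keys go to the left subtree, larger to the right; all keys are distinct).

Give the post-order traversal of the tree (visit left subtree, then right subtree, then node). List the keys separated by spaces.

2 10 11 6 19 13 12 28 26 22 33

Insert 33: tree is empty, so 33 becomes the root.
Insert 22: 22 < 33 → go left. Place as left child of 33.
Insert 12: 12 < 33 → go left; 12 < 22 → go left. Place as left child of 22.
Insert 26: 26 < 33 → go left; 26 > 22 → go right. Place as right child of 22.
Insert 28: 28 < 33 → go left; 28 > 22 → go right; 28 > 26 → go right. Place as right child of 26.
Insert 6: 6 < 33 → go left; 6 < 22 → go left; 6 < 12 → go left. Place as left child of 12.
Insert 13: 13 < 33 → go left; 13 < 22 → go left; 13 > 12 → go right. Place as right child of 12.
Insert 19: 19 < 33 → go left; 19 < 22 → go left; 19 > 12 → go right; 19 > 13 → go right. Place as right child of 13.
Insert 11: 11 < 33 → go left; 11 < 22 → go left; 11 < 12 → go left; 11 > 6 → go right. Place as right child of 6.
Insert 10: 10 < 33 → go left; 10 < 22 → go left; 10 < 12 → go left; 10 > 6 → go right; 10 < 11 → go left. Place as left child of 11.
Insert 2: 2 < 33 → go left; 2 < 22 → go left; 2 < 12 → go left; 2 < 6 → go left. Place as left child of 6.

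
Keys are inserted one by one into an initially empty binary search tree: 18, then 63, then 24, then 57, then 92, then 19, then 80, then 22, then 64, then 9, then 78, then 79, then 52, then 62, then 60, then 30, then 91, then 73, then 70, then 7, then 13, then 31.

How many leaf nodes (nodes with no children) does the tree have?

Insert 18: tree is empty, so 18 becomes the root.
Insert 63: 63 > 18 → go right. Place as right child of 18.
Insert 24: 24 > 18 → go right; 24 < 63 → go left. Place as left child of 63.
Insert 57: 57 > 18 → go right; 57 < 63 → go left; 57 > 24 → go right. Place as right child of 24.
Insert 92: 92 > 18 → go right; 92 > 63 → go right. Place as right child of 63.
Insert 19: 19 > 18 → go right; 19 < 63 → go left; 19 < 24 → go left. Place as left child of 24.
Insert 80: 80 > 18 → go right; 80 > 63 → go right; 80 < 92 → go left. Place as left child of 92.
Insert 22: 22 > 18 → go right; 22 < 63 → go left; 22 < 24 → go left; 22 > 19 → go right. Place as right child of 19.
Insert 64: 64 > 18 → go right; 64 > 63 → go right; 64 < 92 → go left; 64 < 80 → go left. Place as left child of 80.
Insert 9: 9 < 18 → go left. Place as left child of 18.
Insert 78: 78 > 18 → go right; 78 > 63 → go right; 78 < 92 → go left; 78 < 80 → go left; 78 > 64 → go right. Place as right child of 64.
Insert 79: 79 > 18 → go right; 79 > 63 → go right; 79 < 92 → go left; 79 < 80 → go left; 79 > 64 → go right; 79 > 78 → go right. Place as right child of 78.
Insert 52: 52 > 18 → go right; 52 < 63 → go left; 52 > 24 → go right; 52 < 57 → go left. Place as left child of 57.
Insert 62: 62 > 18 → go right; 62 < 63 → go left; 62 > 24 → go right; 62 > 57 → go right. Place as right child of 57.
Insert 60: 60 > 18 → go right; 60 < 63 → go left; 60 > 24 → go right; 60 > 57 → go right; 60 < 62 → go left. Place as left child of 62.
Insert 30: 30 > 18 → go right; 30 < 63 → go left; 30 > 24 → go right; 30 < 57 → go left; 30 < 52 → go left. Place as left child of 52.
Insert 91: 91 > 18 → go right; 91 > 63 → go right; 91 < 92 → go left; 91 > 80 → go right. Place as right child of 80.
Insert 73: 73 > 18 → go right; 73 > 63 → go right; 73 < 92 → go left; 73 < 80 → go left; 73 > 64 → go right; 73 < 78 → go left. Place as left child of 78.
Insert 70: 70 > 18 → go right; 70 > 63 → go right; 70 < 92 → go left; 70 < 80 → go left; 70 > 64 → go right; 70 < 78 → go left; 70 < 73 → go left. Place as left child of 73.
Insert 7: 7 < 18 → go left; 7 < 9 → go left. Place as left child of 9.
Insert 13: 13 < 18 → go left; 13 > 9 → go right. Place as right child of 9.
Insert 31: 31 > 18 → go right; 31 < 63 → go left; 31 > 24 → go right; 31 < 57 → go left; 31 < 52 → go left; 31 > 30 → go right. Place as right child of 30.

Leaves: 7, 13, 22, 31, 60, 70, 79, 91 — 8 in total.

8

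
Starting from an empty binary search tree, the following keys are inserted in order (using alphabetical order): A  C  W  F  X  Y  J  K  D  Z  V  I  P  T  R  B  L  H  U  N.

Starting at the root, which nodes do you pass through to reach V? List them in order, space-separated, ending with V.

A C W F J K V

Insert A: tree is empty, so A becomes the root.
Insert C: C > A → go right. Place as right child of A.
Insert W: W > A → go right; W > C → go right. Place as right child of C.
Insert F: F > A → go right; F > C → go right; F < W → go left. Place as left child of W.
Insert X: X > A → go right; X > C → go right; X > W → go right. Place as right child of W.
Insert Y: Y > A → go right; Y > C → go right; Y > W → go right; Y > X → go right. Place as right child of X.
Insert J: J > A → go right; J > C → go right; J < W → go left; J > F → go right. Place as right child of F.
Insert K: K > A → go right; K > C → go right; K < W → go left; K > F → go right; K > J → go right. Place as right child of J.
Insert D: D > A → go right; D > C → go right; D < W → go left; D < F → go left. Place as left child of F.
Insert Z: Z > A → go right; Z > C → go right; Z > W → go right; Z > X → go right; Z > Y → go right. Place as right child of Y.
Insert V: V > A → go right; V > C → go right; V < W → go left; V > F → go right; V > J → go right; V > K → go right. Place as right child of K.
Insert I: I > A → go right; I > C → go right; I < W → go left; I > F → go right; I < J → go left. Place as left child of J.
Insert P: P > A → go right; P > C → go right; P < W → go left; P > F → go right; P > J → go right; P > K → go right; P < V → go left. Place as left child of V.
Insert T: T > A → go right; T > C → go right; T < W → go left; T > F → go right; T > J → go right; T > K → go right; T < V → go left; T > P → go right. Place as right child of P.
Insert R: R > A → go right; R > C → go right; R < W → go left; R > F → go right; R > J → go right; R > K → go right; R < V → go left; R > P → go right; R < T → go left. Place as left child of T.
Insert B: B > A → go right; B < C → go left. Place as left child of C.
Insert L: L > A → go right; L > C → go right; L < W → go left; L > F → go right; L > J → go right; L > K → go right; L < V → go left; L < P → go left. Place as left child of P.
Insert H: H > A → go right; H > C → go right; H < W → go left; H > F → go right; H < J → go left; H < I → go left. Place as left child of I.
Insert U: U > A → go right; U > C → go right; U < W → go left; U > F → go right; U > J → go right; U > K → go right; U < V → go left; U > P → go right; U > T → go right. Place as right child of T.
Insert N: N > A → go right; N > C → go right; N < W → go left; N > F → go right; N > J → go right; N > K → go right; N < V → go left; N < P → go left; N > L → go right. Place as right child of L.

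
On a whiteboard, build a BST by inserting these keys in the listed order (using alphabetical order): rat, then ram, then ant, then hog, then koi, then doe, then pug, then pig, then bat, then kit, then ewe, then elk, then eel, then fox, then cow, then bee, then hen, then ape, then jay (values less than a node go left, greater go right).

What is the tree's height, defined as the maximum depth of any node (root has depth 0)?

7

Insert rat: tree is empty, so rat becomes the root.
Insert ram: ram < rat → go left. Place as left child of rat.
Insert ant: ant < rat → go left; ant < ram → go left. Place as left child of ram.
Insert hog: hog < rat → go left; hog < ram → go left; hog > ant → go right. Place as right child of ant.
Insert koi: koi < rat → go left; koi < ram → go left; koi > ant → go right; koi > hog → go right. Place as right child of hog.
Insert doe: doe < rat → go left; doe < ram → go left; doe > ant → go right; doe < hog → go left. Place as left child of hog.
Insert pug: pug < rat → go left; pug < ram → go left; pug > ant → go right; pug > hog → go right; pug > koi → go right. Place as right child of koi.
Insert pig: pig < rat → go left; pig < ram → go left; pig > ant → go right; pig > hog → go right; pig > koi → go right; pig < pug → go left. Place as left child of pug.
Insert bat: bat < rat → go left; bat < ram → go left; bat > ant → go right; bat < hog → go left; bat < doe → go left. Place as left child of doe.
Insert kit: kit < rat → go left; kit < ram → go left; kit > ant → go right; kit > hog → go right; kit < koi → go left. Place as left child of koi.
Insert ewe: ewe < rat → go left; ewe < ram → go left; ewe > ant → go right; ewe < hog → go left; ewe > doe → go right. Place as right child of doe.
Insert elk: elk < rat → go left; elk < ram → go left; elk > ant → go right; elk < hog → go left; elk > doe → go right; elk < ewe → go left. Place as left child of ewe.
Insert eel: eel < rat → go left; eel < ram → go left; eel > ant → go right; eel < hog → go left; eel > doe → go right; eel < ewe → go left; eel < elk → go left. Place as left child of elk.
Insert fox: fox < rat → go left; fox < ram → go left; fox > ant → go right; fox < hog → go left; fox > doe → go right; fox > ewe → go right. Place as right child of ewe.
Insert cow: cow < rat → go left; cow < ram → go left; cow > ant → go right; cow < hog → go left; cow < doe → go left; cow > bat → go right. Place as right child of bat.
Insert bee: bee < rat → go left; bee < ram → go left; bee > ant → go right; bee < hog → go left; bee < doe → go left; bee > bat → go right; bee < cow → go left. Place as left child of cow.
Insert hen: hen < rat → go left; hen < ram → go left; hen > ant → go right; hen < hog → go left; hen > doe → go right; hen > ewe → go right; hen > fox → go right. Place as right child of fox.
Insert ape: ape < rat → go left; ape < ram → go left; ape > ant → go right; ape < hog → go left; ape < doe → go left; ape < bat → go left. Place as left child of bat.
Insert jay: jay < rat → go left; jay < ram → go left; jay > ant → go right; jay > hog → go right; jay < koi → go left; jay < kit → go left. Place as left child of kit.

The deepest node is eel at depth 7.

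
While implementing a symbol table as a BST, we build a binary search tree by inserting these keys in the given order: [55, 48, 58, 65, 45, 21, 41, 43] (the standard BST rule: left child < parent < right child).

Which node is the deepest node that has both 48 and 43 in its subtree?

55: root
48: left child of 55 (depth 1)
58: right child of 55 (depth 1)
65: right child of 58 (depth 2)
45: left child of 48 (depth 2)
21: left child of 45 (depth 3)
41: right child of 21 (depth 4)
43: right child of 41 (depth 5)

Path to 48: 55 → 48
Path to 43: 55 → 48 → 45 → 21 → 41 → 43
48 lies on both paths and is an ancestor of the other node.

48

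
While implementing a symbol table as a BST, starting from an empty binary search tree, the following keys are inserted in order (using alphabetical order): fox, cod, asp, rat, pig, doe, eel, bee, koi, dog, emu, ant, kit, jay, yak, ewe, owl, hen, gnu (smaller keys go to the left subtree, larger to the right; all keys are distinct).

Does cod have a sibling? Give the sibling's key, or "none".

Resulting structure (node: left, right):
  fox: L=cod, R=rat
  cod: L=asp, R=doe
  asp: L=ant, R=bee
  rat: L=pig, R=yak
  pig: L=koi, R=–
  doe: L=–, R=eel
  eel: L=dog, R=emu
  bee: L=–, R=–
  koi: L=kit, R=owl
  dog: L=–, R=–
  emu: L=–, R=ewe
  ant: L=–, R=–
  kit: L=jay, R=–
  jay: L=hen, R=–
  yak: L=–, R=–
  ewe: L=–, R=–
  owl: L=–, R=–
  hen: L=gnu, R=–
  gnu: L=–, R=–

cod's parent is fox; the other child of fox is rat.

rat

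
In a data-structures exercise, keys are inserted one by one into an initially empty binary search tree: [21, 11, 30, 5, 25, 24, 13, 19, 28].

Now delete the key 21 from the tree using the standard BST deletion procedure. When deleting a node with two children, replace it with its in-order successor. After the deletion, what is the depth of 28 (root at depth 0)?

Insert 21: tree is empty, so 21 becomes the root.
Insert 11: 11 < 21 → go left. Place as left child of 21.
Insert 30: 30 > 21 → go right. Place as right child of 21.
Insert 5: 5 < 21 → go left; 5 < 11 → go left. Place as left child of 11.
Insert 25: 25 > 21 → go right; 25 < 30 → go left. Place as left child of 30.
Insert 24: 24 > 21 → go right; 24 < 30 → go left; 24 < 25 → go left. Place as left child of 25.
Insert 13: 13 < 21 → go left; 13 > 11 → go right. Place as right child of 11.
Insert 19: 19 < 21 → go left; 19 > 11 → go right; 19 > 13 → go right. Place as right child of 13.
Insert 28: 28 > 21 → go right; 28 < 30 → go left; 28 > 25 → go right. Place as right child of 25.

Delete 21 (two children — replace with in-order successor).
After deletion, path to 28: 24 → 30 → 25 → 28.

3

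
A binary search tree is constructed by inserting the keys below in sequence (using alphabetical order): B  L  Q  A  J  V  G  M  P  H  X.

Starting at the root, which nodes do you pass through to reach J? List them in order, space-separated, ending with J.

B L J

Resulting structure (node: left, right):
  B: L=A, R=L
  L: L=J, R=Q
  Q: L=M, R=V
  A: L=–, R=–
  J: L=G, R=–
  V: L=–, R=X
  G: L=–, R=H
  M: L=–, R=P
  P: L=–, R=–
  H: L=–, R=–
  X: L=–, R=–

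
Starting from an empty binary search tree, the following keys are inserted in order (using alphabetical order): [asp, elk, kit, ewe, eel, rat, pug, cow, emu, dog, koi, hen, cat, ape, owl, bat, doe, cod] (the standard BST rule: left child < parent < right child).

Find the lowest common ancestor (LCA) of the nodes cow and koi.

elk

Insert asp: tree is empty, so asp becomes the root.
Insert elk: elk > asp → go right. Place as right child of asp.
Insert kit: kit > asp → go right; kit > elk → go right. Place as right child of elk.
Insert ewe: ewe > asp → go right; ewe > elk → go right; ewe < kit → go left. Place as left child of kit.
Insert eel: eel > asp → go right; eel < elk → go left. Place as left child of elk.
Insert rat: rat > asp → go right; rat > elk → go right; rat > kit → go right. Place as right child of kit.
Insert pug: pug > asp → go right; pug > elk → go right; pug > kit → go right; pug < rat → go left. Place as left child of rat.
Insert cow: cow > asp → go right; cow < elk → go left; cow < eel → go left. Place as left child of eel.
Insert emu: emu > asp → go right; emu > elk → go right; emu < kit → go left; emu < ewe → go left. Place as left child of ewe.
Insert dog: dog > asp → go right; dog < elk → go left; dog < eel → go left; dog > cow → go right. Place as right child of cow.
Insert koi: koi > asp → go right; koi > elk → go right; koi > kit → go right; koi < rat → go left; koi < pug → go left. Place as left child of pug.
Insert hen: hen > asp → go right; hen > elk → go right; hen < kit → go left; hen > ewe → go right. Place as right child of ewe.
Insert cat: cat > asp → go right; cat < elk → go left; cat < eel → go left; cat < cow → go left. Place as left child of cow.
Insert ape: ape < asp → go left. Place as left child of asp.
Insert owl: owl > asp → go right; owl > elk → go right; owl > kit → go right; owl < rat → go left; owl < pug → go left; owl > koi → go right. Place as right child of koi.
Insert bat: bat > asp → go right; bat < elk → go left; bat < eel → go left; bat < cow → go left; bat < cat → go left. Place as left child of cat.
Insert doe: doe > asp → go right; doe < elk → go left; doe < eel → go left; doe > cow → go right; doe < dog → go left. Place as left child of dog.
Insert cod: cod > asp → go right; cod < elk → go left; cod < eel → go left; cod < cow → go left; cod > cat → go right. Place as right child of cat.

Path to cow: asp → elk → eel → cow
Path to koi: asp → elk → kit → rat → pug → koi
The paths share a prefix ending at elk, then split left and right.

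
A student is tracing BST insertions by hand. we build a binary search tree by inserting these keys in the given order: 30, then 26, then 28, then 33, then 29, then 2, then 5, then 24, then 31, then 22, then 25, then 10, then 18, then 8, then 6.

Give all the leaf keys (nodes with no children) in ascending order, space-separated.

Resulting structure (node: left, right):
  30: L=26, R=33
  26: L=2, R=28
  28: L=–, R=29
  33: L=31, R=–
  29: L=–, R=–
  2: L=–, R=5
  5: L=–, R=24
  24: L=22, R=25
  31: L=–, R=–
  22: L=10, R=–
  25: L=–, R=–
  10: L=8, R=18
  18: L=–, R=–
  8: L=6, R=–
  6: L=–, R=–

6 18 25 29 31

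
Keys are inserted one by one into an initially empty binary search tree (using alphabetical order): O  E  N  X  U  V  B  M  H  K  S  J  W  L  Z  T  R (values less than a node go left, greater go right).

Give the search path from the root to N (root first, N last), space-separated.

O E N

Insert O: tree is empty, so O becomes the root.
Insert E: E < O → go left. Place as left child of O.
Insert N: N < O → go left; N > E → go right. Place as right child of E.
Insert X: X > O → go right. Place as right child of O.
Insert U: U > O → go right; U < X → go left. Place as left child of X.
Insert V: V > O → go right; V < X → go left; V > U → go right. Place as right child of U.
Insert B: B < O → go left; B < E → go left. Place as left child of E.
Insert M: M < O → go left; M > E → go right; M < N → go left. Place as left child of N.
Insert H: H < O → go left; H > E → go right; H < N → go left; H < M → go left. Place as left child of M.
Insert K: K < O → go left; K > E → go right; K < N → go left; K < M → go left; K > H → go right. Place as right child of H.
Insert S: S > O → go right; S < X → go left; S < U → go left. Place as left child of U.
Insert J: J < O → go left; J > E → go right; J < N → go left; J < M → go left; J > H → go right; J < K → go left. Place as left child of K.
Insert W: W > O → go right; W < X → go left; W > U → go right; W > V → go right. Place as right child of V.
Insert L: L < O → go left; L > E → go right; L < N → go left; L < M → go left; L > H → go right; L > K → go right. Place as right child of K.
Insert Z: Z > O → go right; Z > X → go right. Place as right child of X.
Insert T: T > O → go right; T < X → go left; T < U → go left; T > S → go right. Place as right child of S.
Insert R: R > O → go right; R < X → go left; R < U → go left; R < S → go left. Place as left child of S.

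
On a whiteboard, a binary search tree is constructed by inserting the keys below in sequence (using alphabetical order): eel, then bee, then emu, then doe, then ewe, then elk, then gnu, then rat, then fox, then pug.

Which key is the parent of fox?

gnu

Insert eel: tree is empty, so eel becomes the root.
Insert bee: bee < eel → go left. Place as left child of eel.
Insert emu: emu > eel → go right. Place as right child of eel.
Insert doe: doe < eel → go left; doe > bee → go right. Place as right child of bee.
Insert ewe: ewe > eel → go right; ewe > emu → go right. Place as right child of emu.
Insert elk: elk > eel → go right; elk < emu → go left. Place as left child of emu.
Insert gnu: gnu > eel → go right; gnu > emu → go right; gnu > ewe → go right. Place as right child of ewe.
Insert rat: rat > eel → go right; rat > emu → go right; rat > ewe → go right; rat > gnu → go right. Place as right child of gnu.
Insert fox: fox > eel → go right; fox > emu → go right; fox > ewe → go right; fox < gnu → go left. Place as left child of gnu.
Insert pug: pug > eel → go right; pug > emu → go right; pug > ewe → go right; pug > gnu → go right; pug < rat → go left. Place as left child of rat.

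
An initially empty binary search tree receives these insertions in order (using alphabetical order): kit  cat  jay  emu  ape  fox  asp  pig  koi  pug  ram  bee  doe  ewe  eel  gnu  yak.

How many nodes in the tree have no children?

Insert kit: tree is empty, so kit becomes the root.
Insert cat: cat < kit → go left. Place as left child of kit.
Insert jay: jay < kit → go left; jay > cat → go right. Place as right child of cat.
Insert emu: emu < kit → go left; emu > cat → go right; emu < jay → go left. Place as left child of jay.
Insert ape: ape < kit → go left; ape < cat → go left. Place as left child of cat.
Insert fox: fox < kit → go left; fox > cat → go right; fox < jay → go left; fox > emu → go right. Place as right child of emu.
Insert asp: asp < kit → go left; asp < cat → go left; asp > ape → go right. Place as right child of ape.
Insert pig: pig > kit → go right. Place as right child of kit.
Insert koi: koi > kit → go right; koi < pig → go left. Place as left child of pig.
Insert pug: pug > kit → go right; pug > pig → go right. Place as right child of pig.
Insert ram: ram > kit → go right; ram > pig → go right; ram > pug → go right. Place as right child of pug.
Insert bee: bee < kit → go left; bee < cat → go left; bee > ape → go right; bee > asp → go right. Place as right child of asp.
Insert doe: doe < kit → go left; doe > cat → go right; doe < jay → go left; doe < emu → go left. Place as left child of emu.
Insert ewe: ewe < kit → go left; ewe > cat → go right; ewe < jay → go left; ewe > emu → go right; ewe < fox → go left. Place as left child of fox.
Insert eel: eel < kit → go left; eel > cat → go right; eel < jay → go left; eel < emu → go left; eel > doe → go right. Place as right child of doe.
Insert gnu: gnu < kit → go left; gnu > cat → go right; gnu < jay → go left; gnu > emu → go right; gnu > fox → go right. Place as right child of fox.
Insert yak: yak > kit → go right; yak > pig → go right; yak > pug → go right; yak > ram → go right. Place as right child of ram.

Leaves: bee, eel, ewe, gnu, koi, yak — 6 in total.

6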